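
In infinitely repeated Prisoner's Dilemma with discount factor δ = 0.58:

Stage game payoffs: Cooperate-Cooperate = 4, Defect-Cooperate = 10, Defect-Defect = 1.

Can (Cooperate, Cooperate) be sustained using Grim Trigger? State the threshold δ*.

δ* = 0.6667; since δ = 0.58 < 0.6667, cooperation cannot be sustained

Work:
For Grim Trigger:
Cooperate forever: 4/(1-δ)
Defect then punished: 10 + 1·δ/(1-δ)
Need: 4/(1-δ) ≥ 10 + 1·δ/(1-δ)
Solving: δ ≥ (T-R)/(T-P) = (10-4)/(10-1) = 0.6667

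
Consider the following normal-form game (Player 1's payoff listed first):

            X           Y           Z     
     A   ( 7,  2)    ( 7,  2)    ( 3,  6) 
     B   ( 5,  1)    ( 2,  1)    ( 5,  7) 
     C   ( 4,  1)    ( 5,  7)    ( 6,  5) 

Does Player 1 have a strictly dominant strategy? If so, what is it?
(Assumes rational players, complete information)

No strictly dominant strategy exists for Player 1

Work:
A strategy strictly dominates another if it gives a strictly higher payoff against every opponent action. Compare each pair of P1's strategies column-by-column:
  A vs B: [7 vs 5, 7 vs 2, 3 vs 5] → A does not strictly dominate B (column Z: 3 ≤ 5)
  A vs C: [7 vs 4, 7 vs 5, 3 vs 6] → A does not strictly dominate C (column Z: 3 ≤ 6)
  B vs A: [5 vs 7, 2 vs 7, 5 vs 3] → B does not strictly dominate A (column X: 5 ≤ 7)
  B vs C: [5 vs 4, 2 vs 5, 5 vs 6] → B does not strictly dominate C (column Y: 2 ≤ 5)
  C vs A: [4 vs 7, 5 vs 7, 6 vs 3] → C does not strictly dominate A (column X: 4 ≤ 7)
  C vs B: [4 vs 5, 5 vs 2, 6 vs 5] → C does not strictly dominate B (column X: 4 ≤ 5)
No single strategy strictly dominates all others → no strictly dominant strategy.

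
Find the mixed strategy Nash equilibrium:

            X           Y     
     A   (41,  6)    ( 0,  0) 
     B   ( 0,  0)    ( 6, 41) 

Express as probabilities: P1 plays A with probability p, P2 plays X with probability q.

p = 0.8723, q = 0.1277

Work:
Find probabilities that make opponent indifferent:
P2 chooses q to make P1 indifferent between A and B
P1 chooses p to make P2 indifferent between X and Y
Mixed NE: P1 plays (A: 0.8723, B: 0.1277), P2 plays (X: 0.1277, Y: 0.8723)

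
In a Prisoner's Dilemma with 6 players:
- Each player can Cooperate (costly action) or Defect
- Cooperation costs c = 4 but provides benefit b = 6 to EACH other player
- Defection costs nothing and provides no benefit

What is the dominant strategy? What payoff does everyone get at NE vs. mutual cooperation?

Dominant: Defect; NE payoff = 0; Coop payoff = 26

Work:
Defect dominates (saves cost c = 4, benefit to others is external)
NE: All defect → everyone gets 0
If all cooperate: each receives (5)×6 - 4 = 26
Social dilemma: 26 > 0 but NE gives 0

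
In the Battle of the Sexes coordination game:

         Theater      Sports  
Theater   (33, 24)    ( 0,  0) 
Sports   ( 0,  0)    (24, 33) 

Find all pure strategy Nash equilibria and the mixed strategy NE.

Pure NE: (Theater, Theater) and (Sports, Sports); Mixed NE: p = 0.5789, q = 0.4211

Work:
Check pure NE:
(Theater, Theater): (33, 24) - no unilateral deviation beneficial
(Sports, Sports): (24, 33) - no unilateral deviation beneficial
Mixed NE: P1 plays Theater with p = 0.5789, P2 plays Theater with q = 0.4211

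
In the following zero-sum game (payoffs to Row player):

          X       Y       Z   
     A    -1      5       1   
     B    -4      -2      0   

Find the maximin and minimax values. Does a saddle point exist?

Maximin = -1, Minimax = -1, Saddle: True

Work:
Row minimums: [-1, -4] → maximin = -1
Column maximums: [-1, 5, 1] → minimax = -1
Saddle point exists! Game value = -1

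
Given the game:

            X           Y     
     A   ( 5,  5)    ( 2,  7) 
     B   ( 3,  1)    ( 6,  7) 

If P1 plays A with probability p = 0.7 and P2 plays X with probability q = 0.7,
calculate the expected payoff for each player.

E[P1] = 4.04, E[P2] = 4.76

Work:
E[P1] = p·q·π₁(A,X) + p·(1-q)·π₁(A,Y) + (1-p)·q·π₁(B,X) + (1-p)·(1-q)·π₁(B,Y)
= 0.7·0.7·5 + 0.7·0.3·2 + 0.3·0.7·3 + 0.3·0.3·6
= 4.04

E[P2] = 4.76 (similar calculation)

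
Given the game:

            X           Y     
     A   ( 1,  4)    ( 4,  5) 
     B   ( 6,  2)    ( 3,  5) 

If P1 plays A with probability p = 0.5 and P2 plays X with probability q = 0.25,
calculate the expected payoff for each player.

E[P1] = 3.5, E[P2] = 4.5

Work:
E[P1] = p·q·π₁(A,X) + p·(1-q)·π₁(A,Y) + (1-p)·q·π₁(B,X) + (1-p)·(1-q)·π₁(B,Y)
= 0.5·0.25·1 + 0.5·0.75·4 + 0.5·0.25·6 + 0.5·0.75·3
= 3.5

E[P2] = 4.5 (similar calculation)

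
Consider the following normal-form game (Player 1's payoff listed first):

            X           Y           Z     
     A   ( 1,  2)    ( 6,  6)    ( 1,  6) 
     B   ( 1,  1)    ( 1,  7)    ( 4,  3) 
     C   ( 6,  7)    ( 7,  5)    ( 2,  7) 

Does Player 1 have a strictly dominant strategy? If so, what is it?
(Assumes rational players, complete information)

No strictly dominant strategy exists for Player 1

Work:
A strategy strictly dominates another if it gives a strictly higher payoff against every opponent action. Compare each pair of P1's strategies column-by-column:
  A vs B: [1 vs 1, 6 vs 1, 1 vs 4] → A does not strictly dominate B (column X: 1 ≤ 1)
  A vs C: [1 vs 6, 6 vs 7, 1 vs 2] → A does not strictly dominate C (column X: 1 ≤ 6)
  B vs A: [1 vs 1, 1 vs 6, 4 vs 1] → B does not strictly dominate A (column X: 1 ≤ 1)
  B vs C: [1 vs 6, 1 vs 7, 4 vs 2] → B does not strictly dominate C (column X: 1 ≤ 6)
  C vs A: [6 vs 1, 7 vs 6, 2 vs 1] → C strictly dominates A
  C vs B: [6 vs 1, 7 vs 1, 2 vs 4] → C does not strictly dominate B (column Z: 2 ≤ 4)
No single strategy strictly dominates all others → no strictly dominant strategy.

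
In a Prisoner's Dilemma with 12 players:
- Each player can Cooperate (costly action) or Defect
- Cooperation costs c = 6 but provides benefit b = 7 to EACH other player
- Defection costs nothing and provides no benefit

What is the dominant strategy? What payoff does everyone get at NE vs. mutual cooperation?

Dominant: Defect; NE payoff = 0; Coop payoff = 71

Work:
Defect dominates (saves cost c = 6, benefit to others is external)
NE: All defect → everyone gets 0
If all cooperate: each receives (11)×7 - 6 = 71
Social dilemma: 71 > 0 but NE gives 0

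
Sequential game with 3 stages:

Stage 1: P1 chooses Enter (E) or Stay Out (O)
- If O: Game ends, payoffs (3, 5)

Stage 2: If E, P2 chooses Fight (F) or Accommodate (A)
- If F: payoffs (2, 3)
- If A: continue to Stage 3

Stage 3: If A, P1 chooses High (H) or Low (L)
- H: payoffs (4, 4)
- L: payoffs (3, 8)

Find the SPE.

SPE: (E, A, H); Outcome (4, 4)

Work:
Stage 3: P1 chooses H (4 vs 3)
Stage 2: P2: F->3, A->4 (anticipating H). Choose A
Stage 1: P1: O->3, E->4 (anticipating A, H). Choose E
SPE path: E -> A -> H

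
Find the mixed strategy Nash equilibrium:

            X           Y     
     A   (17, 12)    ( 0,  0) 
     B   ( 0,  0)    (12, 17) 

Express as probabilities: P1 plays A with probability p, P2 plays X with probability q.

p = 0.5862, q = 0.4138

Work:
Find probabilities that make opponent indifferent:
P2 chooses q to make P1 indifferent between A and B
P1 chooses p to make P2 indifferent between X and Y
Mixed NE: P1 plays (A: 0.5862, B: 0.4138), P2 plays (X: 0.4138, Y: 0.5862)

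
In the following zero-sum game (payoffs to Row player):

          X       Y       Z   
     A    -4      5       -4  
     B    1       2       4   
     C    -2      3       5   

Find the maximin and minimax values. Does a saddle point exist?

Maximin = 1, Minimax = 1, Saddle: True

Work:
Row minimums: [-4, 1, -2] → maximin = 1
Column maximums: [1, 5, 5] → minimax = 1
Saddle point exists! Game value = 1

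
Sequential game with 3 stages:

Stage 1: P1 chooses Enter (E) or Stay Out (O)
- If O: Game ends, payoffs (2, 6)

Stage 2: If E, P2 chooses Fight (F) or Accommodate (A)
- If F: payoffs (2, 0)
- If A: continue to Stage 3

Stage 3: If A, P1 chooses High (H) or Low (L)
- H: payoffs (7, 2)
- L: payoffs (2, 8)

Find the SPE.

SPE: (E, A, H); Outcome (7, 2)

Work:
Stage 3: P1 chooses H (7 vs 2)
Stage 2: P2: F->0, A->2 (anticipating H). Choose A
Stage 1: P1: O->2, E->7 (anticipating A, H). Choose E
SPE path: E -> A -> H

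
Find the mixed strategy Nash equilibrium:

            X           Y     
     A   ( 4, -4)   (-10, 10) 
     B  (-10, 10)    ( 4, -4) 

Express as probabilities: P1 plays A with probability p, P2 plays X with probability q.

p = 0.5, q = 0.5

Work:
Find probabilities that make opponent indifferent:
P2 chooses q to make P1 indifferent between A and B
P1 chooses p to make P2 indifferent between X and Y
Mixed NE: P1 plays (A: 0.5, B: 0.5), P2 plays (X: 0.5, Y: 0.5)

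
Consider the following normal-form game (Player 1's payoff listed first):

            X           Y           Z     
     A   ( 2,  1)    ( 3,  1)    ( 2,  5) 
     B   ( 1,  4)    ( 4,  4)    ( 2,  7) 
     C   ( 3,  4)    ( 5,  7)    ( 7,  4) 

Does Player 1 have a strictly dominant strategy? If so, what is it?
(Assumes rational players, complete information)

Yes, Player 1's strictly dominant strategy is C

Work:
A strategy strictly dominates another if it gives a strictly higher payoff against every opponent action. Compare each pair of P1's strategies column-by-column:
  A vs B: [2 vs 1, 3 vs 4, 2 vs 2] → A does not strictly dominate B (column Y: 3 ≤ 4)
  A vs C: [2 vs 3, 3 vs 5, 2 vs 7] → A does not strictly dominate C (column X: 2 ≤ 3)
  B vs A: [1 vs 2, 4 vs 3, 2 vs 2] → B does not strictly dominate A (column X: 1 ≤ 2)
  B vs C: [1 vs 3, 4 vs 5, 2 vs 7] → B does not strictly dominate C (column X: 1 ≤ 3)
  C vs A: [3 vs 2, 5 vs 3, 7 vs 2] → C strictly dominates A
  C vs B: [3 vs 1, 5 vs 4, 7 vs 2] → C strictly dominates B
C strictly dominates every other strategy → strictly dominant.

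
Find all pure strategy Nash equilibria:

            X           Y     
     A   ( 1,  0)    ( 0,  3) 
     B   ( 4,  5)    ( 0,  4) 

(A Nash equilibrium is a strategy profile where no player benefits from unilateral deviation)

Nash equilibrium: (A, Y), (B, X)

Work:
Best responses:
  P1 vs X: payoffs [1, 4] → best response B (payoff 4)
  P1 vs Y: payoffs [0, 0] → best response A/B (payoff 0)
  P2 vs A: payoffs [0, 3] → best response Y (payoff 3)
  P2 vs B: payoffs [5, 4] → best response X (payoff 5)
Mutual best responses: (A,Y), (B,X) → Nash equilibria.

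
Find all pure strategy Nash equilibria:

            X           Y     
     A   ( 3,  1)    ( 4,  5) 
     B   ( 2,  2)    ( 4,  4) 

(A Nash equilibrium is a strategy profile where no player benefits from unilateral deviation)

Nash equilibrium: (A, Y), (B, Y)

Work:
Best responses:
  P1 vs X: payoffs [3, 2] → best response A (payoff 3)
  P1 vs Y: payoffs [4, 4] → best response A/B (payoff 4)
  P2 vs A: payoffs [1, 5] → best response Y (payoff 5)
  P2 vs B: payoffs [2, 4] → best response Y (payoff 4)
Mutual best responses: (A,Y), (B,Y) → Nash equilibria.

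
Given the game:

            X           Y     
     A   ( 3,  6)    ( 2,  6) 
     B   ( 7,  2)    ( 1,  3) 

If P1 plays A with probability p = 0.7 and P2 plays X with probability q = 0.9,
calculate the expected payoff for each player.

E[P1] = 3.95, E[P2] = 4.83

Work:
E[P1] = p·q·π₁(A,X) + p·(1-q)·π₁(A,Y) + (1-p)·q·π₁(B,X) + (1-p)·(1-q)·π₁(B,Y)
= 0.7·0.9·3 + 0.7·0.1·2 + 0.3·0.9·7 + 0.3·0.1·1
= 3.95

E[P2] = 4.83 (similar calculation)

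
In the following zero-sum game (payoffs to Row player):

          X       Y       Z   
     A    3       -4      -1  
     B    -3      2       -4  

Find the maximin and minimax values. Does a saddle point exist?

Maximin = -4, Minimax = -1, Saddle: False

Work:
Row minimums: [-4, -4] → maximin = -4
Column maximums: [3, 2, -1] → minimax = -1
No saddle point (maximin ≠ minimax). Mixed strategy needed.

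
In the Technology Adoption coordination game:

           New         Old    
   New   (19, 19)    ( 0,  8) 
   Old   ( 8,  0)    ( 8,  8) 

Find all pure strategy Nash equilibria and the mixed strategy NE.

Pure NE: (New, New) and (Old, Old); Mixed NE: p = 0.4211, q = 0.4211

Work:
Check pure NE:
(New, New): (19, 19) - no unilateral deviation beneficial
(Old, Old): (8, 8) - no unilateral deviation beneficial
Mixed NE: P1 plays New with p = 0.4211, P2 plays New with q = 0.4211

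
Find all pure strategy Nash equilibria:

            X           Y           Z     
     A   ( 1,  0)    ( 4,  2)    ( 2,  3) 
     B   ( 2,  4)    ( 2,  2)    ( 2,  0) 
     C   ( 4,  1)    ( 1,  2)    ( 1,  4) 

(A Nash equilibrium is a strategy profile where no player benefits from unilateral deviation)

Nash equilibrium: (A, Z)

Work:
Best responses:
  P1 vs X: payoffs [1, 2, 4] → best response C (payoff 4)
  P1 vs Y: payoffs [4, 2, 1] → best response A (payoff 4)
  P1 vs Z: payoffs [2, 2, 1] → best response A/B (payoff 2)
  P2 vs A: payoffs [0, 2, 3] → best response Z (payoff 3)
  P2 vs B: payoffs [4, 2, 0] → best response X (payoff 4)
  P2 vs C: payoffs [1, 2, 4] → best response Z (payoff 4)
Mutual best responses: (A,Z) → Nash equilibria.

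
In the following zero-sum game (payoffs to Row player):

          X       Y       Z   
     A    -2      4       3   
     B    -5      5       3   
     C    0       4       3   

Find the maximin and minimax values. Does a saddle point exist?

Maximin = 0, Minimax = 0, Saddle: True

Work:
Row minimums: [-2, -5, 0] → maximin = 0
Column maximums: [0, 5, 3] → minimax = 0
Saddle point exists! Game value = 0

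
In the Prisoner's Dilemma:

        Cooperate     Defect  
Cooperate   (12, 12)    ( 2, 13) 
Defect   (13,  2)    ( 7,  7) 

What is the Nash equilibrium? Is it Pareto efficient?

(Defect, Defect) is NE; not Pareto efficient

Work:
Defect dominates Cooperate for both players:
If P2 cooperates: Defect (13) > Cooperate (12)
If P2 defects: Defect (7) > Cooperate (2)
NE: (Defect, Defect) with payoff (7, 7)
But (Cooperate, Cooperate) = (12, 12) Pareto dominates (7, 7)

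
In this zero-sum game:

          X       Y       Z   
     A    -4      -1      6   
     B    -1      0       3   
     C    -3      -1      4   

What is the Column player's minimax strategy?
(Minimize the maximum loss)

Column should play X, value = -1

Work:
Column player minimizes Row's maximum payoff:
Column X: max payoff to Row = -1
Column Y: max payoff to Row = 0
Column Z: max payoff to Row = 6
Minimum is -1, achieved by column X.
Minimax strategy: X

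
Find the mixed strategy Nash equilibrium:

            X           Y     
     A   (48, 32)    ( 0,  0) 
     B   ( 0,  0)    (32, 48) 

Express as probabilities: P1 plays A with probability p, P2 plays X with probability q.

p = 0.6, q = 0.4

Work:
Find probabilities that make opponent indifferent:
P2 chooses q to make P1 indifferent between A and B
P1 chooses p to make P2 indifferent between X and Y
Mixed NE: P1 plays (A: 0.6, B: 0.4), P2 plays (X: 0.4, Y: 0.6)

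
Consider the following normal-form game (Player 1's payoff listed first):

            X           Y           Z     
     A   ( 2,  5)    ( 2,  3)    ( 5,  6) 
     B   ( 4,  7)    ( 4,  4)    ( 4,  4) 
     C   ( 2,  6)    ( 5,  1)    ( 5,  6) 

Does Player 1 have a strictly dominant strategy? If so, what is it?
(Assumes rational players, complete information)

No strictly dominant strategy exists for Player 1

Work:
A strategy strictly dominates another if it gives a strictly higher payoff against every opponent action. Compare each pair of P1's strategies column-by-column:
  A vs B: [2 vs 4, 2 vs 4, 5 vs 4] → A does not strictly dominate B (column X: 2 ≤ 4)
  A vs C: [2 vs 2, 2 vs 5, 5 vs 5] → A does not strictly dominate C (column X: 2 ≤ 2)
  B vs A: [4 vs 2, 4 vs 2, 4 vs 5] → B does not strictly dominate A (column Z: 4 ≤ 5)
  B vs C: [4 vs 2, 4 vs 5, 4 vs 5] → B does not strictly dominate C (column Y: 4 ≤ 5)
  C vs A: [2 vs 2, 5 vs 2, 5 vs 5] → C does not strictly dominate A (column X: 2 ≤ 2)
  C vs B: [2 vs 4, 5 vs 4, 5 vs 4] → C does not strictly dominate B (column X: 2 ≤ 4)
No single strategy strictly dominates all others → no strictly dominant strategy.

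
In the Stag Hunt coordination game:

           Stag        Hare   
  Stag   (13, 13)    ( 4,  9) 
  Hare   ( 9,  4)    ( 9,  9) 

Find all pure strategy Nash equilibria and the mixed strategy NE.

Pure NE: (Stag, Stag) and (Hare, Hare); Mixed NE: p = 0.5556, q = 0.5556

Work:
Check pure NE:
(Stag, Stag): (13, 13) - no unilateral deviation beneficial
(Hare, Hare): (9, 9) - no unilateral deviation beneficial
Mixed NE: P1 plays Stag with p = 0.5556, P2 plays Stag with q = 0.5556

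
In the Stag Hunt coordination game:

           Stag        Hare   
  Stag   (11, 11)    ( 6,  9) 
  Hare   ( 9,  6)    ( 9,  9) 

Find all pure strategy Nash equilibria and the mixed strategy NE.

Pure NE: (Stag, Stag) and (Hare, Hare); Mixed NE: p = 0.6, q = 0.6

Work:
Check pure NE:
(Stag, Stag): (11, 11) - no unilateral deviation beneficial
(Hare, Hare): (9, 9) - no unilateral deviation beneficial
Mixed NE: P1 plays Stag with p = 0.6, P2 plays Stag with q = 0.6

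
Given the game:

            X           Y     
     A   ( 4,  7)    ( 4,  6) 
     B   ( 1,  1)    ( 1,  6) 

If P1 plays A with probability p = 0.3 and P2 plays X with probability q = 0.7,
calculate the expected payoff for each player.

E[P1] = 1.9, E[P2] = 3.76

Work:
E[P1] = p·q·π₁(A,X) + p·(1-q)·π₁(A,Y) + (1-p)·q·π₁(B,X) + (1-p)·(1-q)·π₁(B,Y)
= 0.3·0.7·4 + 0.3·0.3·4 + 0.7·0.7·1 + 0.7·0.3·1
= 1.9

E[P2] = 3.76 (similar calculation)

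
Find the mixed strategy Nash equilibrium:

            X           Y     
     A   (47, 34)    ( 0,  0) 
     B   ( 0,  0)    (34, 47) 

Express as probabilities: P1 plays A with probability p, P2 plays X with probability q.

p = 0.5802, q = 0.4198

Work:
Find probabilities that make opponent indifferent:
P2 chooses q to make P1 indifferent between A and B
P1 chooses p to make P2 indifferent between X and Y
Mixed NE: P1 plays (A: 0.5802, B: 0.4198), P2 plays (X: 0.4198, Y: 0.5802)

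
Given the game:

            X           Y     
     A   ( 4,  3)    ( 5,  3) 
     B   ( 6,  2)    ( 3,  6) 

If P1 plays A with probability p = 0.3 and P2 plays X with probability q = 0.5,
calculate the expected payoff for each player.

E[P1] = 4.5, E[P2] = 3.7

Work:
E[P1] = p·q·π₁(A,X) + p·(1-q)·π₁(A,Y) + (1-p)·q·π₁(B,X) + (1-p)·(1-q)·π₁(B,Y)
= 0.3·0.5·4 + 0.3·0.5·5 + 0.7·0.5·6 + 0.7·0.5·3
= 4.5

E[P2] = 3.7 (similar calculation)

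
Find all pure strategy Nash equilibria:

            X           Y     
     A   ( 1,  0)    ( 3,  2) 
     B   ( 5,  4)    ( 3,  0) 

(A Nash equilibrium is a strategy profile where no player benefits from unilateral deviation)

Nash equilibrium: (A, Y), (B, X)

Work:
Best responses:
  P1 vs X: payoffs [1, 5] → best response B (payoff 5)
  P1 vs Y: payoffs [3, 3] → best response A/B (payoff 3)
  P2 vs A: payoffs [0, 2] → best response Y (payoff 2)
  P2 vs B: payoffs [4, 0] → best response X (payoff 4)
Mutual best responses: (A,Y), (B,X) → Nash equilibria.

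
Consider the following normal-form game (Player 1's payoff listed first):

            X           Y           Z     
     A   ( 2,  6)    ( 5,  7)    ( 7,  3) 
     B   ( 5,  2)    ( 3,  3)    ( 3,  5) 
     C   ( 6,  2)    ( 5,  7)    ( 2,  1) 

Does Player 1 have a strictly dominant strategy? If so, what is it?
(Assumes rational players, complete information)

No strictly dominant strategy exists for Player 1

Work:
A strategy strictly dominates another if it gives a strictly higher payoff against every opponent action. Compare each pair of P1's strategies column-by-column:
  A vs B: [2 vs 5, 5 vs 3, 7 vs 3] → A does not strictly dominate B (column X: 2 ≤ 5)
  A vs C: [2 vs 6, 5 vs 5, 7 vs 2] → A does not strictly dominate C (column X: 2 ≤ 6)
  B vs A: [5 vs 2, 3 vs 5, 3 vs 7] → B does not strictly dominate A (column Y: 3 ≤ 5)
  B vs C: [5 vs 6, 3 vs 5, 3 vs 2] → B does not strictly dominate C (column X: 5 ≤ 6)
  C vs A: [6 vs 2, 5 vs 5, 2 vs 7] → C does not strictly dominate A (column Y: 5 ≤ 5)
  C vs B: [6 vs 5, 5 vs 3, 2 vs 3] → C does not strictly dominate B (column Z: 2 ≤ 3)
No single strategy strictly dominates all others → no strictly dominant strategy.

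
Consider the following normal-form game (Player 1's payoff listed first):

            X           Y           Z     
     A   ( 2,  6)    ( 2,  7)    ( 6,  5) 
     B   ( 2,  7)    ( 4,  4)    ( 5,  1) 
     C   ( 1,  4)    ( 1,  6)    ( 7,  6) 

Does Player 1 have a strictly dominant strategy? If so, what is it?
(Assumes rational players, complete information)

No strictly dominant strategy exists for Player 1

Work:
A strategy strictly dominates another if it gives a strictly higher payoff against every opponent action. Compare each pair of P1's strategies column-by-column:
  A vs B: [2 vs 2, 2 vs 4, 6 vs 5] → A does not strictly dominate B (column X: 2 ≤ 2)
  A vs C: [2 vs 1, 2 vs 1, 6 vs 7] → A does not strictly dominate C (column Z: 6 ≤ 7)
  B vs A: [2 vs 2, 4 vs 2, 5 vs 6] → B does not strictly dominate A (column X: 2 ≤ 2)
  B vs C: [2 vs 1, 4 vs 1, 5 vs 7] → B does not strictly dominate C (column Z: 5 ≤ 7)
  C vs A: [1 vs 2, 1 vs 2, 7 vs 6] → C does not strictly dominate A (column X: 1 ≤ 2)
  C vs B: [1 vs 2, 1 vs 4, 7 vs 5] → C does not strictly dominate B (column X: 1 ≤ 2)
No single strategy strictly dominates all others → no strictly dominant strategy.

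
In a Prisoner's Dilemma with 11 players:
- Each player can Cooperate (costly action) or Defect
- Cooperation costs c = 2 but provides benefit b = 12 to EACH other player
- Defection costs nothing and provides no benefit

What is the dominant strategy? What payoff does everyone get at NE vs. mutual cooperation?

Dominant: Defect; NE payoff = 0; Coop payoff = 118

Work:
Defect dominates (saves cost c = 2, benefit to others is external)
NE: All defect → everyone gets 0
If all cooperate: each receives (10)×12 - 2 = 118
Social dilemma: 118 > 0 but NE gives 0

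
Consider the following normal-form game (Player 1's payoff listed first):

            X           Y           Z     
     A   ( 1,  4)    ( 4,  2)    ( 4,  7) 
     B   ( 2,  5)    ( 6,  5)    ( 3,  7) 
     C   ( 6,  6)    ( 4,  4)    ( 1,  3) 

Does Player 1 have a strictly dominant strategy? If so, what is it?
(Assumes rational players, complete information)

No strictly dominant strategy exists for Player 1

Work:
A strategy strictly dominates another if it gives a strictly higher payoff against every opponent action. Compare each pair of P1's strategies column-by-column:
  A vs B: [1 vs 2, 4 vs 6, 4 vs 3] → A does not strictly dominate B (column X: 1 ≤ 2)
  A vs C: [1 vs 6, 4 vs 4, 4 vs 1] → A does not strictly dominate C (column X: 1 ≤ 6)
  B vs A: [2 vs 1, 6 vs 4, 3 vs 4] → B does not strictly dominate A (column Z: 3 ≤ 4)
  B vs C: [2 vs 6, 6 vs 4, 3 vs 1] → B does not strictly dominate C (column X: 2 ≤ 6)
  C vs A: [6 vs 1, 4 vs 4, 1 vs 4] → C does not strictly dominate A (column Y: 4 ≤ 4)
  C vs B: [6 vs 2, 4 vs 6, 1 vs 3] → C does not strictly dominate B (column Y: 4 ≤ 6)
No single strategy strictly dominates all others → no strictly dominant strategy.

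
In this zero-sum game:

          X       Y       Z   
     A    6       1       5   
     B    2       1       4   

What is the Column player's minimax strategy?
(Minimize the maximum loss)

Column should play Y, value = 1

Work:
Column player minimizes Row's maximum payoff:
Column X: max payoff to Row = 6
Column Y: max payoff to Row = 1
Column Z: max payoff to Row = 5
Minimum is 1, achieved by column Y.
Minimax strategy: Y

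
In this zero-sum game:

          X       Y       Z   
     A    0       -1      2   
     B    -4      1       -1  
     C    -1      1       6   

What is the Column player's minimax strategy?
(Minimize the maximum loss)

Column should play X, value = 0

Work:
Column player minimizes Row's maximum payoff:
Column X: max payoff to Row = 0
Column Y: max payoff to Row = 1
Column Z: max payoff to Row = 6
Minimum is 0, achieved by column X.
Minimax strategy: X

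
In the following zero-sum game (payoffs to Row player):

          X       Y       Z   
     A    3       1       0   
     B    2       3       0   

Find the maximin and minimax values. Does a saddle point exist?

Maximin = 0, Minimax = 0, Saddle: True

Work:
Row minimums: [0, 0] → maximin = 0
Column maximums: [3, 3, 0] → minimax = 0
Saddle point exists! Game value = 0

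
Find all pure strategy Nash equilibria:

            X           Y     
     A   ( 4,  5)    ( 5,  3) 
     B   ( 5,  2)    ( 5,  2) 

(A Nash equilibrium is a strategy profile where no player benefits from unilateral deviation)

Nash equilibrium: (B, X), (B, Y)

Work:
Best responses:
  P1 vs X: payoffs [4, 5] → best response B (payoff 5)
  P1 vs Y: payoffs [5, 5] → best response A/B (payoff 5)
  P2 vs A: payoffs [5, 3] → best response X (payoff 5)
  P2 vs B: payoffs [2, 2] → best response X/Y (payoff 2)
Mutual best responses: (B,X), (B,Y) → Nash equilibria.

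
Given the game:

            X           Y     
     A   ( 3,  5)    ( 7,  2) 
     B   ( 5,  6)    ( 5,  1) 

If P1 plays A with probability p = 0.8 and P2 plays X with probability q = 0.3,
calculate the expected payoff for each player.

E[P1] = 5.64, E[P2] = 2.82

Work:
E[P1] = p·q·π₁(A,X) + p·(1-q)·π₁(A,Y) + (1-p)·q·π₁(B,X) + (1-p)·(1-q)·π₁(B,Y)
= 0.8·0.3·3 + 0.8·0.7·7 + 0.2·0.3·5 + 0.2·0.7·5
= 5.64

E[P2] = 2.82 (similar calculation)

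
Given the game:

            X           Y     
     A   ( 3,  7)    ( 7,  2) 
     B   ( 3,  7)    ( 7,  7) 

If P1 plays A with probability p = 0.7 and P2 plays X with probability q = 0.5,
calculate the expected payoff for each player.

E[P1] = 5.0, E[P2] = 5.25

Work:
E[P1] = p·q·π₁(A,X) + p·(1-q)·π₁(A,Y) + (1-p)·q·π₁(B,X) + (1-p)·(1-q)·π₁(B,Y)
= 0.7·0.5·3 + 0.7·0.5·7 + 0.3·0.5·3 + 0.3·0.5·7
= 5.0

E[P2] = 5.25 (similar calculation)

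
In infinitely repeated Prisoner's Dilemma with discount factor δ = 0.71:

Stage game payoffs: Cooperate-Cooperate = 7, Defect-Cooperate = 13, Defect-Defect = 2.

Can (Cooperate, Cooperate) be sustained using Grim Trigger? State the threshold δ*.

δ* = 0.5455; since δ = 0.71 ≥ 0.5455, cooperation can be sustained

Work:
For Grim Trigger:
Cooperate forever: 7/(1-δ)
Defect then punished: 13 + 2·δ/(1-δ)
Need: 7/(1-δ) ≥ 13 + 2·δ/(1-δ)
Solving: δ ≥ (T-R)/(T-P) = (13-7)/(13-2) = 0.5455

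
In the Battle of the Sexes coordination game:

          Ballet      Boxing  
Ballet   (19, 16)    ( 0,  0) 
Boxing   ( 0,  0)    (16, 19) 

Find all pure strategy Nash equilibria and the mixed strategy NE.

Pure NE: (Ballet, Ballet) and (Boxing, Boxing); Mixed NE: p = 0.5429, q = 0.4571

Work:
Check pure NE:
(Ballet, Ballet): (19, 16) - no unilateral deviation beneficial
(Boxing, Boxing): (16, 19) - no unilateral deviation beneficial
Mixed NE: P1 plays Ballet with p = 0.5429, P2 plays Ballet with q = 0.4571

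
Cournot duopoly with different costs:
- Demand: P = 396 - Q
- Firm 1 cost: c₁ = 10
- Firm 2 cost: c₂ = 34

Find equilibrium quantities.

q₁* = 136.67, q₂* = 112.67

Work:
Reaction: q₁ = (396 - 10 - q₂)/2
Reaction: q₂ = (396 - 34 - q₁)/2
Solve simultaneously:
q₁* = (396 - 2×10 + 34)/3 = 136.67
q₂* = (396 - 2×34 + 10)/3 = 112.67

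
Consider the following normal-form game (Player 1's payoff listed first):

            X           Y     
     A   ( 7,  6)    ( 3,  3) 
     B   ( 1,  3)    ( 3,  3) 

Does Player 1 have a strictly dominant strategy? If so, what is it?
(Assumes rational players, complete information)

No strictly dominant strategy exists for Player 1

Work:
A strategy strictly dominates another if it gives a strictly higher payoff against every opponent action. Compare each pair of P1's strategies column-by-column:
  A vs B: [7 vs 1, 3 vs 3] → A does not strictly dominate B (column Y: 3 ≤ 3)
  B vs A: [1 vs 7, 3 vs 3] → B does not strictly dominate A (column X: 1 ≤ 7)
No single strategy strictly dominates all others → no strictly dominant strategy.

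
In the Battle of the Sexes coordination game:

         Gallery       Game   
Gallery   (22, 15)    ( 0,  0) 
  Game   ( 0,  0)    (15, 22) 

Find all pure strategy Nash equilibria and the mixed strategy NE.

Pure NE: (Gallery, Gallery) and (Game, Game); Mixed NE: p = 0.5946, q = 0.4054

Work:
Check pure NE:
(Gallery, Gallery): (22, 15) - no unilateral deviation beneficial
(Game, Game): (15, 22) - no unilateral deviation beneficial
Mixed NE: P1 plays Gallery with p = 0.5946, P2 plays Gallery with q = 0.4054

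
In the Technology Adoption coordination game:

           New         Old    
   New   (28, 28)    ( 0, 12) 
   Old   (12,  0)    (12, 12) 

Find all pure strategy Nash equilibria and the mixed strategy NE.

Pure NE: (New, New) and (Old, Old); Mixed NE: p = 0.4286, q = 0.4286

Work:
Check pure NE:
(New, New): (28, 28) - no unilateral deviation beneficial
(Old, Old): (12, 12) - no unilateral deviation beneficial
Mixed NE: P1 plays New with p = 0.4286, P2 plays New with q = 0.4286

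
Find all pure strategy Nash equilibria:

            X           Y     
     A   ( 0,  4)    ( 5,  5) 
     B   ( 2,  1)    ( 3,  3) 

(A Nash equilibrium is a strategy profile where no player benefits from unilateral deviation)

Nash equilibrium: (A, Y)

Work:
Best responses:
  P1 vs X: payoffs [0, 2] → best response B (payoff 2)
  P1 vs Y: payoffs [5, 3] → best response A (payoff 5)
  P2 vs A: payoffs [4, 5] → best response Y (payoff 5)
  P2 vs B: payoffs [1, 3] → best response Y (payoff 3)
Mutual best responses: (A,Y) → Nash equilibria.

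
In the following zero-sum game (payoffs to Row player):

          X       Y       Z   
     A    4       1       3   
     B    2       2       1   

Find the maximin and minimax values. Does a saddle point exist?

Maximin = 1, Minimax = 2, Saddle: False

Work:
Row minimums: [1, 1] → maximin = 1
Column maximums: [4, 2, 3] → minimax = 2
No saddle point (maximin ≠ minimax). Mixed strategy needed.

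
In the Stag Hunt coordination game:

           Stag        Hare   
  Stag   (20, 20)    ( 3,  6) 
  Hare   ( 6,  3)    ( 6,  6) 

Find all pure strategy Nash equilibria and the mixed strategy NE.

Pure NE: (Stag, Stag) and (Hare, Hare); Mixed NE: p = 0.1765, q = 0.1765

Work:
Check pure NE:
(Stag, Stag): (20, 20) - no unilateral deviation beneficial
(Hare, Hare): (6, 6) - no unilateral deviation beneficial
Mixed NE: P1 plays Stag with p = 0.1765, P2 plays Stag with q = 0.1765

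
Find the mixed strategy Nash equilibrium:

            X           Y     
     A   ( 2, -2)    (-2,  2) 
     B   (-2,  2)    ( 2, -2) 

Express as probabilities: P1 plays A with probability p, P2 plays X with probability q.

p = 0.5, q = 0.5

Work:
Find probabilities that make opponent indifferent:
P2 chooses q to make P1 indifferent between A and B
P1 chooses p to make P2 indifferent between X and Y
Mixed NE: P1 plays (A: 0.5, B: 0.5), P2 plays (X: 0.5, Y: 0.5)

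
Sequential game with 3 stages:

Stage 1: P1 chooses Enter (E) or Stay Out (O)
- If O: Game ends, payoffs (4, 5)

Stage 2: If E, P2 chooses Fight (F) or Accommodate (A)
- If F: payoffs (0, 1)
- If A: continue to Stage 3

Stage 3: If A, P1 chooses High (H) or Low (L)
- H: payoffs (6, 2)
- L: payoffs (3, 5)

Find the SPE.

SPE: (E, A, H); Outcome (6, 2)

Work:
Stage 3: P1 chooses H (6 vs 3)
Stage 2: P2: F->1, A->2 (anticipating H). Choose A
Stage 1: P1: O->4, E->6 (anticipating A, H). Choose E
SPE path: E -> A -> H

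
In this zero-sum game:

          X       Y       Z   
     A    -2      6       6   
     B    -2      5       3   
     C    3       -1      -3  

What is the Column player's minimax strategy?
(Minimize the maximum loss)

Column should play X, value = 3

Work:
Column player minimizes Row's maximum payoff:
Column X: max payoff to Row = 3
Column Y: max payoff to Row = 6
Column Z: max payoff to Row = 6
Minimum is 3, achieved by column X.
Minimax strategy: X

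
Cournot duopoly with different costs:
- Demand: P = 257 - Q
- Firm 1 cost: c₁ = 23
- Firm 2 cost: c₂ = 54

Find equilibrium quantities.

q₁* = 88.33, q₂* = 57.33

Work:
Reaction: q₁ = (257 - 23 - q₂)/2
Reaction: q₂ = (257 - 54 - q₁)/2
Solve simultaneously:
q₁* = (257 - 2×23 + 54)/3 = 88.33
q₂* = (257 - 2×54 + 23)/3 = 57.33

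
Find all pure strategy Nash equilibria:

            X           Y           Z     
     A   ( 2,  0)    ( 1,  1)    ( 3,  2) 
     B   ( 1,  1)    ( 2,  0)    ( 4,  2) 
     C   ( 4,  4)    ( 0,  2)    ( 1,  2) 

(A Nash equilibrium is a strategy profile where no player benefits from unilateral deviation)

Nash equilibrium: (B, Z), (C, X)

Work:
Best responses:
  P1 vs X: payoffs [2, 1, 4] → best response C (payoff 4)
  P1 vs Y: payoffs [1, 2, 0] → best response B (payoff 2)
  P1 vs Z: payoffs [3, 4, 1] → best response B (payoff 4)
  P2 vs A: payoffs [0, 1, 2] → best response Z (payoff 2)
  P2 vs B: payoffs [1, 0, 2] → best response Z (payoff 2)
  P2 vs C: payoffs [4, 2, 2] → best response X (payoff 4)
Mutual best responses: (B,Z), (C,X) → Nash equilibria.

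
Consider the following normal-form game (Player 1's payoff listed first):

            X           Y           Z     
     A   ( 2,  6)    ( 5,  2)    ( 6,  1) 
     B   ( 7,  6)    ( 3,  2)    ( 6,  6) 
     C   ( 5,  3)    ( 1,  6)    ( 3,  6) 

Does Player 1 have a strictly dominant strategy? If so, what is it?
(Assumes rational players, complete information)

No strictly dominant strategy exists for Player 1

Work:
A strategy strictly dominates another if it gives a strictly higher payoff against every opponent action. Compare each pair of P1's strategies column-by-column:
  A vs B: [2 vs 7, 5 vs 3, 6 vs 6] → A does not strictly dominate B (column X: 2 ≤ 7)
  A vs C: [2 vs 5, 5 vs 1, 6 vs 3] → A does not strictly dominate C (column X: 2 ≤ 5)
  B vs A: [7 vs 2, 3 vs 5, 6 vs 6] → B does not strictly dominate A (column Y: 3 ≤ 5)
  B vs C: [7 vs 5, 3 vs 1, 6 vs 3] → B strictly dominates C
  C vs A: [5 vs 2, 1 vs 5, 3 vs 6] → C does not strictly dominate A (column Y: 1 ≤ 5)
  C vs B: [5 vs 7, 1 vs 3, 3 vs 6] → C does not strictly dominate B (column X: 5 ≤ 7)
No single strategy strictly dominates all others → no strictly dominant strategy.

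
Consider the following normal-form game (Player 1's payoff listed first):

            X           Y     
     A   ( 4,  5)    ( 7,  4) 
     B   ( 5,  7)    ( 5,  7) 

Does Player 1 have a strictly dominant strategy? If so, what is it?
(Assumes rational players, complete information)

No strictly dominant strategy exists for Player 1

Work:
A strategy strictly dominates another if it gives a strictly higher payoff against every opponent action. Compare each pair of P1's strategies column-by-column:
  A vs B: [4 vs 5, 7 vs 5] → A does not strictly dominate B (column X: 4 ≤ 5)
  B vs A: [5 vs 4, 5 vs 7] → B does not strictly dominate A (column Y: 5 ≤ 7)
No single strategy strictly dominates all others → no strictly dominant strategy.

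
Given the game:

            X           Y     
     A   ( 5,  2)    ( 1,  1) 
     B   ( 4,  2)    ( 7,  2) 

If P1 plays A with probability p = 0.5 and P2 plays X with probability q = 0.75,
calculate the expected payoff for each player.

E[P1] = 4.375, E[P2] = 1.875

Work:
E[P1] = p·q·π₁(A,X) + p·(1-q)·π₁(A,Y) + (1-p)·q·π₁(B,X) + (1-p)·(1-q)·π₁(B,Y)
= 0.5·0.75·5 + 0.5·0.25·1 + 0.5·0.75·4 + 0.5·0.25·7
= 4.375

E[P2] = 1.875 (similar calculation)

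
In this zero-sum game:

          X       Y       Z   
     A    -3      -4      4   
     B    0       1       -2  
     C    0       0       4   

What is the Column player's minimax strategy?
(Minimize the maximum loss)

Column should play X, value = 0

Work:
Column player minimizes Row's maximum payoff:
Column X: max payoff to Row = 0
Column Y: max payoff to Row = 1
Column Z: max payoff to Row = 4
Minimum is 0, achieved by column X.
Minimax strategy: X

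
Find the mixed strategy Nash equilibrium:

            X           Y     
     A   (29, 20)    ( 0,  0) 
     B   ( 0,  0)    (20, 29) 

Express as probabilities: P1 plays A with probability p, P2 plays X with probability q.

p = 0.5918, q = 0.4082

Work:
Find probabilities that make opponent indifferent:
P2 chooses q to make P1 indifferent between A and B
P1 chooses p to make P2 indifferent between X and Y
Mixed NE: P1 plays (A: 0.5918, B: 0.4082), P2 plays (X: 0.4082, Y: 0.5918)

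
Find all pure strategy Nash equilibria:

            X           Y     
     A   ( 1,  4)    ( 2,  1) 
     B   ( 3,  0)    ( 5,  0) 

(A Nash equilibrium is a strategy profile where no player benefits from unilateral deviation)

Nash equilibrium: (B, X), (B, Y)

Work:
Best responses:
  P1 vs X: payoffs [1, 3] → best response B (payoff 3)
  P1 vs Y: payoffs [2, 5] → best response B (payoff 5)
  P2 vs A: payoffs [4, 1] → best response X (payoff 4)
  P2 vs B: payoffs [0, 0] → best response X/Y (payoff 0)
Mutual best responses: (B,X), (B,Y) → Nash equilibria.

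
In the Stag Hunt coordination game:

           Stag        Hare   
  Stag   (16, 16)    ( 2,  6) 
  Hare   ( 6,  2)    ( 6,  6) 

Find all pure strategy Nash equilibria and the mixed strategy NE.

Pure NE: (Stag, Stag) and (Hare, Hare); Mixed NE: p = 0.2857, q = 0.2857

Work:
Check pure NE:
(Stag, Stag): (16, 16) - no unilateral deviation beneficial
(Hare, Hare): (6, 6) - no unilateral deviation beneficial
Mixed NE: P1 plays Stag with p = 0.2857, P2 plays Stag with q = 0.2857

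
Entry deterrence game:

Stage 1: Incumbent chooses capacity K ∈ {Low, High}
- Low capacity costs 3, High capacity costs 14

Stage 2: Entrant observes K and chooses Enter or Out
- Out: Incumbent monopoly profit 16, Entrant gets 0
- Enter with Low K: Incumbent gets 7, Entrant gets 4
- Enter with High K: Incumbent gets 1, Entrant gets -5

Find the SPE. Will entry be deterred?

SPE: (Low, Enter|Low, Out|High); Entry not deterred. Incumbent net profit = 4, Entrant gets 4

Work:
After Low K: Entrant enters (4 > 0)
After High K: Entrant stays out (-5 < 0)
Incumbent: Low → 7−3=4, High → 16−14=2
Incumbent chooses Low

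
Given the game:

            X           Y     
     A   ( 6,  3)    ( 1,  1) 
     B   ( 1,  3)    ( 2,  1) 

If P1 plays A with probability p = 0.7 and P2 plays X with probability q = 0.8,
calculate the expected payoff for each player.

E[P1] = 3.86, E[P2] = 2.6

Work:
E[P1] = p·q·π₁(A,X) + p·(1-q)·π₁(A,Y) + (1-p)·q·π₁(B,X) + (1-p)·(1-q)·π₁(B,Y)
= 0.7·0.8·6 + 0.7·0.2·1 + 0.3·0.8·1 + 0.3·0.2·2
= 3.86

E[P2] = 2.6 (similar calculation)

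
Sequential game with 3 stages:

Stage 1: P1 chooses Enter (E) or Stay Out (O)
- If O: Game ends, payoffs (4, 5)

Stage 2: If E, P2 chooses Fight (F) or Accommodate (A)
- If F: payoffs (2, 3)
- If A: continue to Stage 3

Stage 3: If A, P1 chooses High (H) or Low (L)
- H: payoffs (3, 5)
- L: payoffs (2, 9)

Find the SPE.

SPE: (O, A, H); Outcome (4, 5)

Work:
Stage 3: P1 chooses H (3 vs 2)
Stage 2: P2: F->3, A->5 (anticipating H). Choose A
Stage 1: P1: O->4, E->3 (anticipating A, H). Choose O
SPE path: O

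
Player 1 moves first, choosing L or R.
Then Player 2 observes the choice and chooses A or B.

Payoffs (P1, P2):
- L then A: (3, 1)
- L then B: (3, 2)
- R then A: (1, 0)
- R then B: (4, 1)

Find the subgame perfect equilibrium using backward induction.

P1 plays R, P2 plays B after L and B after R; Payoff (4, 1)

Work:
Backward induction:
After L: P2 chooses B → P1 gets 3
After R: P2 chooses B → P1 gets 4
P1 chooses R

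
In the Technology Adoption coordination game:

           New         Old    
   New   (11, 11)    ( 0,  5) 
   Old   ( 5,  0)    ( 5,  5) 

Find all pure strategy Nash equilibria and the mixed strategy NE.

Pure NE: (New, New) and (Old, Old); Mixed NE: p = 0.4545, q = 0.4545

Work:
Check pure NE:
(New, New): (11, 11) - no unilateral deviation beneficial
(Old, Old): (5, 5) - no unilateral deviation beneficial
Mixed NE: P1 plays New with p = 0.4545, P2 plays New with q = 0.4545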